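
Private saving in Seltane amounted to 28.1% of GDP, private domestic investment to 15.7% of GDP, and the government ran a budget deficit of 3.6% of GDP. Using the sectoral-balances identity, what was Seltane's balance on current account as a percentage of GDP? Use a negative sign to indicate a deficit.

By the sectoral-balances identity, CA = (S_private - I) + (T - G).
Private balance = 28.1 - 15.7 = 12.4
Government balance (T - G) = -3.6
CA = 12.4 + (-3.6) = 8.8

8.8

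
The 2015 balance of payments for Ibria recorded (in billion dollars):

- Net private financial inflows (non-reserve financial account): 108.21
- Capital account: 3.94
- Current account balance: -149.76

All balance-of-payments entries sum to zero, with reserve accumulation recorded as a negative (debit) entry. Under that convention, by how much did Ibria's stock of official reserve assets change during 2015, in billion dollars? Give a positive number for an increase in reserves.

Official reserve transactions balance = -((-149.76) + 3.94 + 108.21) = 37.61
An accumulation of reserves is recorded as a debit (negative entry), so the change in the stock of reserves is the negative of that balance.
Change in official reserves = -(37.61) = -37.61

-37.61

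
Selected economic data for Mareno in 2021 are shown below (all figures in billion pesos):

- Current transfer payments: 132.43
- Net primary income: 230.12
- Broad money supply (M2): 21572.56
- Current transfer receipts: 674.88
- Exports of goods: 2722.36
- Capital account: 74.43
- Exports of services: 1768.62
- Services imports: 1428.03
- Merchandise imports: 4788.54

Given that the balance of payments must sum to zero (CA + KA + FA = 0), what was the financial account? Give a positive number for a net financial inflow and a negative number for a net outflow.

Goods balance = 2722.36 - 4788.54 = -2066.18
Services balance = 1768.62 - 1428.03 = 340.59
Trade balance (goods + services) = -2066.18 + 340.59 = -1725.59
Net primary income = 230.12
Net secondary income = 674.88 - 132.43 = 542.45
Current account = -1725.59 + 230.12 + 542.45 = -953.02
Financial account = -(-953.02 + 74.43) = 878.59

878.59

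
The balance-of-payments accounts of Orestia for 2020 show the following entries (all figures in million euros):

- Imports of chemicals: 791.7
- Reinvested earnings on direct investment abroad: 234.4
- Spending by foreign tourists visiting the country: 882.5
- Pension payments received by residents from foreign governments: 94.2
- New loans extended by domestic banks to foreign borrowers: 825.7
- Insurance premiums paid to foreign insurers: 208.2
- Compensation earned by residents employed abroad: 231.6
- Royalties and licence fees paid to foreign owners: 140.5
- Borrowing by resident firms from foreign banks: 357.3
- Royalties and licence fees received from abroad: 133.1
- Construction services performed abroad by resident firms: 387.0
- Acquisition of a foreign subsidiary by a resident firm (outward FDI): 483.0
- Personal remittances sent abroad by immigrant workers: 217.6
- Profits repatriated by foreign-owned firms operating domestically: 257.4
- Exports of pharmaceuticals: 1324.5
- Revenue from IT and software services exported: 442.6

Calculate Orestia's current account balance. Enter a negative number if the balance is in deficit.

2114.5

Goods: -791.7 + 1324.5 = 532.8
Services: 133.1 - 208.2 + 387.0 - 140.5 + 442.6 + 882.5 = 1496.5
Primary income: 234.4 + 231.6 - 257.4 = 208.6
Secondary income: 94.2 - 217.6 = -123.4
Current account = 532.8 + 1496.5 + 208.6 + (-123.4) = 2114.5
(Excluded from the current account — financial account: new loans extended by domestic banks to foreign borrowers 825.7, borrowing by resident firms from foreign banks 357.3, acquisition of a foreign subsidiary by a resident firm (outward FDI) 483.0.)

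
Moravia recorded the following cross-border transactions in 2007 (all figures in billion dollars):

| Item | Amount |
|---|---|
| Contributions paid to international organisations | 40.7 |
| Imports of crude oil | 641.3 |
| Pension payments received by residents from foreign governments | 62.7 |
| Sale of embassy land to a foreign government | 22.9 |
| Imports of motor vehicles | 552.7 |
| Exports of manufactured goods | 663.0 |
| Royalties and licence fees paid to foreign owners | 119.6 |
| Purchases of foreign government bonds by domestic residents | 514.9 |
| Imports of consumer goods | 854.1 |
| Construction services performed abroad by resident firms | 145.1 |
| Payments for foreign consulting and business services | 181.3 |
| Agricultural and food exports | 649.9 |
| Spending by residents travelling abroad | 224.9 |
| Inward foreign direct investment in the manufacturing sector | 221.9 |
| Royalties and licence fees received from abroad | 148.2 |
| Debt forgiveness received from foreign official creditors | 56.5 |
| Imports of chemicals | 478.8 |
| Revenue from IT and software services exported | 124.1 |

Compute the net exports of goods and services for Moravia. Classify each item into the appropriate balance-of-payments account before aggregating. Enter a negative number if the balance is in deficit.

-1322.4

Goods: -641.3 - 478.8 - 854.1 + 663.0 - 552.7 + 649.9 = -1214.0
Services: -224.9 - 181.3 + 145.1 - 119.6 + 148.2 + 124.1 = -108.4
Trade balance = -1214.0 + (-108.4) = -1322.4
(Excluded from the trade balance — secondary income: contributions paid to international organisations 40.7, pension payments received by residents from foreign governments 62.7; capital account: sale of embassy land to a foreign government 22.9, debt forgiveness received from foreign official creditors 56.5; financial account: purchases of foreign government bonds by domestic residents 514.9, inward foreign direct investment in the manufacturing sector 221.9.)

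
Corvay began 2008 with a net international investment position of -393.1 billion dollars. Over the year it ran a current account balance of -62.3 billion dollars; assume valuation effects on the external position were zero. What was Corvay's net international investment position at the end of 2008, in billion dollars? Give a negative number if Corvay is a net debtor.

With no valuation effects, change in NIIP = current account = -62.3
End-of-year NIIP = -393.1 + (-62.3) = -455.4

-455.4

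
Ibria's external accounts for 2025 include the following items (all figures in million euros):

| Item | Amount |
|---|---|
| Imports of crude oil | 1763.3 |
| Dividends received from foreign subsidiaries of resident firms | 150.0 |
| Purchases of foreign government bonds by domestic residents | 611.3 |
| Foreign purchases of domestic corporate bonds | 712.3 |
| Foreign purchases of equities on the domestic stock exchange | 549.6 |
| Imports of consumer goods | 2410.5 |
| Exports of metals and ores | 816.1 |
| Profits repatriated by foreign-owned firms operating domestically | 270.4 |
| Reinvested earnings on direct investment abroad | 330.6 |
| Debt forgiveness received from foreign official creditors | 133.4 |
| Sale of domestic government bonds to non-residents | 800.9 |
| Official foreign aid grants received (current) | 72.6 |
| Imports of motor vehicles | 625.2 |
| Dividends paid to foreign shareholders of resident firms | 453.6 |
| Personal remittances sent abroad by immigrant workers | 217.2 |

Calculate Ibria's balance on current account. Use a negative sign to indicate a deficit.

-4370.9

Goods: -1763.3 + 816.1 - 625.2 - 2410.5 = -3982.9
Primary income: -270.4 + 150.0 + 330.6 - 453.6 = -243.4
Secondary income: 72.6 - 217.2 = -144.6
Current account = (-3982.9) + (-243.4) + (-144.6) = -4370.9
(Excluded from the current account — financial account: purchases of foreign government bonds by domestic residents 611.3, foreign purchases of domestic corporate bonds 712.3, foreign purchases of equities on the domestic stock exchange 549.6, sale of domestic government bonds to non-residents 800.9; capital account: debt forgiveness received from foreign official creditors 133.4.)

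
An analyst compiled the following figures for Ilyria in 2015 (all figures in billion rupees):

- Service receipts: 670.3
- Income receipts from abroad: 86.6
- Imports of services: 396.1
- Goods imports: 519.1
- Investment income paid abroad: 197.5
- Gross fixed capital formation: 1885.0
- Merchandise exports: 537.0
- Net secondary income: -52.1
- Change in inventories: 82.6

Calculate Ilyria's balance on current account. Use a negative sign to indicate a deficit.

Goods balance = 537.0 - 519.1 = 17.9
Services balance = 670.3 - 396.1 = 274.2
Trade balance (goods + services) = 17.9 + 274.2 = 292.1
Net primary income = 86.6 - 197.5 = -110.9
Net secondary income = -52.1
Current account = 292.1 + (-110.9) + (-52.1) = 129.1

129.1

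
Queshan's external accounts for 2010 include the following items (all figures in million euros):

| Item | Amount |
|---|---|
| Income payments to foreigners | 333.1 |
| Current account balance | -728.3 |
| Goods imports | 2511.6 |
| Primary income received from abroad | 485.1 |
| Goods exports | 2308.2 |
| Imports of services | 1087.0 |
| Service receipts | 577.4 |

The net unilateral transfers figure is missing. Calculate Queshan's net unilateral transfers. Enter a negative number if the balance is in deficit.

-167.3

Current account = goods balance + services balance + net primary income + net secondary income
Sum of the known components = -561.0
Net unilateral transfers = CA - (known components) = -728.3 - (-561.0) = -167.3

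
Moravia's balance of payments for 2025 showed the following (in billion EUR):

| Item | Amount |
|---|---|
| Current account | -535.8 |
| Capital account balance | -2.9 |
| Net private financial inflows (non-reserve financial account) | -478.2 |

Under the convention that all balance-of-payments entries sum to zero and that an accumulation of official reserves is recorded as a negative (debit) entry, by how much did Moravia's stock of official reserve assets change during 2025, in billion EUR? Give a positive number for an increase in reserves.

-1016.9

Official reserve transactions balance = -((-535.8) + (-2.9) + (-478.2)) = 1016.9
An accumulation of reserves is recorded as a debit (negative entry), so the change in the stock of reserves is the negative of that balance.
Change in official reserves = -(1016.9) = -1016.9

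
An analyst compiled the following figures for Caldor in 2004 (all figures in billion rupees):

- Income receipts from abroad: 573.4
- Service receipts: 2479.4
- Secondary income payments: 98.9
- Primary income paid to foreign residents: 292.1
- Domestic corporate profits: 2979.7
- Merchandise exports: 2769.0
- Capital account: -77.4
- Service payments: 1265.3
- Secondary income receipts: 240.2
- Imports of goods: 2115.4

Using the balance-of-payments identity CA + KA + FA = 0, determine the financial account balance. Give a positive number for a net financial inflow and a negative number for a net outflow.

Goods balance = 2769.0 - 2115.4 = 653.6
Services balance = 2479.4 - 1265.3 = 1214.1
Trade balance (goods + services) = 653.6 + 1214.1 = 1867.7
Net primary income = 573.4 - 292.1 = 281.3
Net secondary income = 240.2 - 98.9 = 141.3
Current account = 1867.7 + 281.3 + 141.3 = 2290.3
Financial account = -(2290.3 + (-77.4)) = -2212.9

-2212.9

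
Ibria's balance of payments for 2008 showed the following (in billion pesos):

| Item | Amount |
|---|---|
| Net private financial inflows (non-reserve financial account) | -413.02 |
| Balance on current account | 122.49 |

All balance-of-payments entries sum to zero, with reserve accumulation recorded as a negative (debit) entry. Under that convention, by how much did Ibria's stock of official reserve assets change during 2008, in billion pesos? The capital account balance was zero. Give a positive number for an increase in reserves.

Official reserve transactions balance = -(122.49 + (-413.02)) = 290.53
An accumulation of reserves is recorded as a debit (negative entry), so the change in the stock of reserves is the negative of that balance.
Change in official reserves = -(290.53) = -290.53

-290.53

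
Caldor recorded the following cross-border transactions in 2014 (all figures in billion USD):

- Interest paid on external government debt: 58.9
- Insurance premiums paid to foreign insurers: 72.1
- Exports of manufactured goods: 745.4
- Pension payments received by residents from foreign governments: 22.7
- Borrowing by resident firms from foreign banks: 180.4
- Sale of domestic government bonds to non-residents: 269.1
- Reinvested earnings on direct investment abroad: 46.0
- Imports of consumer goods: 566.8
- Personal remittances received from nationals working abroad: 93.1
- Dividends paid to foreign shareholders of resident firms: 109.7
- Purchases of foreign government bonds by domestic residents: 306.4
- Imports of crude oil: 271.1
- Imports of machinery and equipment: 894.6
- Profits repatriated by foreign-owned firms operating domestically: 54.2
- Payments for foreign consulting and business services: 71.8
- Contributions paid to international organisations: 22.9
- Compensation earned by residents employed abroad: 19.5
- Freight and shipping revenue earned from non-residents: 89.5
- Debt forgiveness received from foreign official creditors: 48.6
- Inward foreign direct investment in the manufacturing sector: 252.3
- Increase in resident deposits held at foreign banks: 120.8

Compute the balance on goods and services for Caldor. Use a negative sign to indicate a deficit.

-1041.5

Goods: 745.4 - 894.6 - 271.1 - 566.8 = -987.1
Services: -71.8 - 72.1 + 89.5 = -54.4
Trade balance = -987.1 + (-54.4) = -1041.5
(Excluded from the trade balance — primary income: interest paid on external government debt 58.9, reinvested earnings on direct investment abroad 46.0, dividends paid to foreign shareholders of resident firms 109.7, profits repatriated by foreign-owned firms operating domestically 54.2, compensation earned by residents employed abroad 19.5; secondary income: pension payments received by residents from foreign governments 22.7, personal remittances received from nationals working abroad 93.1, contributions paid to international organisations 22.9; financial account: borrowing by resident firms from foreign banks 180.4, sale of domestic government bonds to non-residents 269.1, purchases of foreign government bonds by domestic residents 306.4, inward foreign direct investment in the manufacturing sector 252.3, increase in resident deposits held at foreign banks 120.8; capital account: debt forgiveness received from foreign official creditors 48.6.)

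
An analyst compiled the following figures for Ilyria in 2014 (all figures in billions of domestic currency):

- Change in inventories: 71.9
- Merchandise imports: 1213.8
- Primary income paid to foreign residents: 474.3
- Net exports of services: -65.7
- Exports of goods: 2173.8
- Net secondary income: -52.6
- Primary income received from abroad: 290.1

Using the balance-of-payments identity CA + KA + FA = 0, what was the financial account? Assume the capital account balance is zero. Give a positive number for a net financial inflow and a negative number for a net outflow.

-657.5

Goods balance = 2173.8 - 1213.8 = 960.0
Services balance = -65.7
Trade balance (goods + services) = 960.0 + (-65.7) = 894.3
Net primary income = 290.1 - 474.3 = -184.2
Net secondary income = -52.6
Current account = 894.3 + (-184.2) + (-52.6) = 657.5
Financial account = -(657.5) = -657.5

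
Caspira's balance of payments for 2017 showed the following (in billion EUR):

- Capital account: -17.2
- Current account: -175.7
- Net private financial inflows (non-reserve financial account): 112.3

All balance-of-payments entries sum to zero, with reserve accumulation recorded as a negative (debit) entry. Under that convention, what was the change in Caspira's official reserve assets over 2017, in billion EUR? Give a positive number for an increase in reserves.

Official reserve transactions balance = -((-175.7) + (-17.2) + 112.3) = 80.6
An accumulation of reserves is recorded as a debit (negative entry), so the change in the stock of reserves is the negative of that balance.
Change in official reserves = -(80.6) = -80.6

-80.6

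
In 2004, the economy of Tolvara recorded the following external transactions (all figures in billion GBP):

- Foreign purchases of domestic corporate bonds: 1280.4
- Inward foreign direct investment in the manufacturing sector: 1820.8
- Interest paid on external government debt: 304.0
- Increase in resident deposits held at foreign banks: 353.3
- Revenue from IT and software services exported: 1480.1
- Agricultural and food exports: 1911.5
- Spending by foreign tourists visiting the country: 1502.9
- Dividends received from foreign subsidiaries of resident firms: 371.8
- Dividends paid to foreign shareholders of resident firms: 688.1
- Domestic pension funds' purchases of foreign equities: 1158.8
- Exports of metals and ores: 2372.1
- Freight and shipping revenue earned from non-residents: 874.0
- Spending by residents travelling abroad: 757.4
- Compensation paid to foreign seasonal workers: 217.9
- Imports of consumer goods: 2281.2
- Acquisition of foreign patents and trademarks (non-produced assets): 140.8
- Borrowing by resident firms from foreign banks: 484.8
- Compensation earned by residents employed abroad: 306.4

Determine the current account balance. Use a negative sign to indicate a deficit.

4570.2

Goods: 1911.5 + 2372.1 - 2281.2 = 2002.4
Services: 874.0 + 1480.1 + 1502.9 - 757.4 = 3099.6
Primary income: -304.0 - 217.9 + 306.4 + 371.8 - 688.1 = -531.8
Current account = 2002.4 + 3099.6 + (-531.8) = 4570.2
(Excluded from the current account — financial account: foreign purchases of domestic corporate bonds 1280.4, inward foreign direct investment in the manufacturing sector 1820.8, increase in resident deposits held at foreign banks 353.3, domestic pension funds' purchases of foreign equities 1158.8, borrowing by resident firms from foreign banks 484.8; capital account: acquisition of foreign patents and trademarks (non-produced assets) 140.8.)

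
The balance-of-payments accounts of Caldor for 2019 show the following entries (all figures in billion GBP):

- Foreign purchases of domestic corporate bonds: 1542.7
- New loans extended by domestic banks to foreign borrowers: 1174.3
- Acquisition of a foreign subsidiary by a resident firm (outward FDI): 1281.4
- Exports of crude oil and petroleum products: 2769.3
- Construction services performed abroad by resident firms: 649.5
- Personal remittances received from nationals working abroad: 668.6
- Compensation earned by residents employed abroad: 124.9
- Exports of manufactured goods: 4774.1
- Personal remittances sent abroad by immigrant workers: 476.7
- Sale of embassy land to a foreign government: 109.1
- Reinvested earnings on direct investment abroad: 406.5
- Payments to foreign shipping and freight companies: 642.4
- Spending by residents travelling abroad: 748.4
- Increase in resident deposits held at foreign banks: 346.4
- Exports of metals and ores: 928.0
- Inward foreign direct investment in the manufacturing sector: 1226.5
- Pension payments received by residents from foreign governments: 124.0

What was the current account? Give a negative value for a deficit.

Goods: 2769.3 + 4774.1 + 928.0 = 8471.4
Services: 649.5 - 642.4 - 748.4 = -741.3
Primary income: 406.5 + 124.9 = 531.4
Secondary income: -476.7 + 124.0 + 668.6 = 315.9
Current account = 8471.4 + (-741.3) + 531.4 + 315.9 = 8577.4
(Excluded from the current account — financial account: foreign purchases of domestic corporate bonds 1542.7, new loans extended by domestic banks to foreign borrowers 1174.3, acquisition of a foreign subsidiary by a resident firm (outward FDI) 1281.4, increase in resident deposits held at foreign banks 346.4, inward foreign direct investment in the manufacturing sector 1226.5; capital account: sale of embassy land to a foreign government 109.1.)

8577.4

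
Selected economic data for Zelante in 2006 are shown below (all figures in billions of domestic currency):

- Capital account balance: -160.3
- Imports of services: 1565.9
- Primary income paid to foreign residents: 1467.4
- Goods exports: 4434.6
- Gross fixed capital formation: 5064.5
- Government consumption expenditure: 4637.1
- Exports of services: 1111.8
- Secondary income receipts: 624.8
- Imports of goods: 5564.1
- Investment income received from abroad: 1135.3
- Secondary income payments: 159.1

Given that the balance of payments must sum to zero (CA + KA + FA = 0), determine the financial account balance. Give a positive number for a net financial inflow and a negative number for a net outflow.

1610.3

Goods balance = 4434.6 - 5564.1 = -1129.5
Services balance = 1111.8 - 1565.9 = -454.1
Trade balance (goods + services) = -1129.5 + (-454.1) = -1583.6
Net primary income = 1135.3 - 1467.4 = -332.1
Net secondary income = 624.8 - 159.1 = 465.7
Current account = -1583.6 + (-332.1) + 465.7 = -1450.0
Financial account = -(-1450.0 + (-160.3)) = 1610.3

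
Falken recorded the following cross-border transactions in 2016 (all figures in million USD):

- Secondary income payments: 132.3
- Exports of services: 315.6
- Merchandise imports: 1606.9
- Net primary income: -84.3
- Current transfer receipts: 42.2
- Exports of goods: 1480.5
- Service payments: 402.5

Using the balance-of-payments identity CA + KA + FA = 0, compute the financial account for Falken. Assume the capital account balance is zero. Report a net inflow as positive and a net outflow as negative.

Goods balance = 1480.5 - 1606.9 = -126.4
Services balance = 315.6 - 402.5 = -86.9
Trade balance (goods + services) = -126.4 + (-86.9) = -213.3
Net primary income = -84.3
Net secondary income = 42.2 - 132.3 = -90.1
Current account = -213.3 + (-84.3) + (-90.1) = -387.7
Financial account = -(-387.7) = 387.7

387.7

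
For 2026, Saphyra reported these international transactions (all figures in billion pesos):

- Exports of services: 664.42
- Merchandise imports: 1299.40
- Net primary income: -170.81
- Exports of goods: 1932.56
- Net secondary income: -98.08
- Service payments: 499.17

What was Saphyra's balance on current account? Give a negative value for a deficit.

Goods balance = 1932.56 - 1299.40 = 633.16
Services balance = 664.42 - 499.17 = 165.25
Trade balance (goods + services) = 633.16 + 165.25 = 798.41
Net primary income = -170.81
Net secondary income = -98.08
Current account = 798.41 + (-170.81) + (-98.08) = 529.52

529.52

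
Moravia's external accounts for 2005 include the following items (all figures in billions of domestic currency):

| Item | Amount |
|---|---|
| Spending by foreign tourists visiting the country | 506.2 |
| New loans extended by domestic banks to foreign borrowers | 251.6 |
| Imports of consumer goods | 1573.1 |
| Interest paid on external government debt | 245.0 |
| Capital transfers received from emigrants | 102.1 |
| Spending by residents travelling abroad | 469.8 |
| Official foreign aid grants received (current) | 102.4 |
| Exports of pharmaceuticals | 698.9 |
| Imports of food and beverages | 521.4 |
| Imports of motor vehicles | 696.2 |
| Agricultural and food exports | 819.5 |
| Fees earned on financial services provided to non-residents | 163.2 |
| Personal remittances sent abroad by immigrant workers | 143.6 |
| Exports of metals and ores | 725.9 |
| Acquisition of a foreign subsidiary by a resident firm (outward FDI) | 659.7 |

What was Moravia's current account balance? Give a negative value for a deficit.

Goods: -521.4 + 698.9 - 1573.1 - 696.2 + 725.9 + 819.5 = -546.4
Services: 506.2 - 469.8 + 163.2 = 199.6
Primary income: -245.0
Secondary income: -143.6 + 102.4 = -41.2
Current account = (-546.4) + 199.6 + (-245.0) + (-41.2) = -633.0
(Excluded from the current account — financial account: new loans extended by domestic banks to foreign borrowers 251.6, acquisition of a foreign subsidiary by a resident firm (outward FDI) 659.7; capital account: capital transfers received from emigrants 102.1.)

-633.0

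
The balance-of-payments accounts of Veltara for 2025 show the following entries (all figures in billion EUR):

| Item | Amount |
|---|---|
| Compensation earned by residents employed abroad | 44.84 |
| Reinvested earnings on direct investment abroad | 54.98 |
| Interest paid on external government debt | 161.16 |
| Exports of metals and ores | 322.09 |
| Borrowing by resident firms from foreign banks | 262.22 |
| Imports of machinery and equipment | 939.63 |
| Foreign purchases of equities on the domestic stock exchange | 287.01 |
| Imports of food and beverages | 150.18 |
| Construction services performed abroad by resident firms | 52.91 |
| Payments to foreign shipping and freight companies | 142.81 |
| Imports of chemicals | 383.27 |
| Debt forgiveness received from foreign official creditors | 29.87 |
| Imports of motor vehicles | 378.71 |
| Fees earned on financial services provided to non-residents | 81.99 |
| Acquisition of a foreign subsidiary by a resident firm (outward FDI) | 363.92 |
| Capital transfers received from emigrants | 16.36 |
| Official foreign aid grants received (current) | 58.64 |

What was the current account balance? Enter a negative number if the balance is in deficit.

-1540.31

Goods: 322.09 - 383.27 - 150.18 - 939.63 - 378.71 = -1529.70
Services: -142.81 + 81.99 + 52.91 = -7.91
Primary income: 44.84 - 161.16 + 54.98 = -61.34
Secondary income: 58.64
Current account = (-1529.70) + (-7.91) + (-61.34) + 58.64 = -1540.31
(Excluded from the current account — financial account: borrowing by resident firms from foreign banks 262.22, foreign purchases of equities on the domestic stock exchange 287.01, acquisition of a foreign subsidiary by a resident firm (outward FDI) 363.92; capital account: debt forgiveness received from foreign official creditors 29.87, capital transfers received from emigrants 16.36.)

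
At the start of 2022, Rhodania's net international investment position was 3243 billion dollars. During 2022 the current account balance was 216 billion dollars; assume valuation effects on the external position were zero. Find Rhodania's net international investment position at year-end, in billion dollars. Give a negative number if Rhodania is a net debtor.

With no valuation effects, change in NIIP = current account = 216
End-of-year NIIP = 3243 + 216 = 3459

3459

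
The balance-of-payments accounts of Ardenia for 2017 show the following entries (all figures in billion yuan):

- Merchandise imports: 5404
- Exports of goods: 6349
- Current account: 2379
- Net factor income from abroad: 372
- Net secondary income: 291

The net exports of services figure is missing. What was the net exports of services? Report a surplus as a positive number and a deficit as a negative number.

771

Current account = goods balance + services balance + net primary income + net secondary income
Sum of the known components = 1608
Net exports of services = CA - (known components) = 2379 - 1608 = 771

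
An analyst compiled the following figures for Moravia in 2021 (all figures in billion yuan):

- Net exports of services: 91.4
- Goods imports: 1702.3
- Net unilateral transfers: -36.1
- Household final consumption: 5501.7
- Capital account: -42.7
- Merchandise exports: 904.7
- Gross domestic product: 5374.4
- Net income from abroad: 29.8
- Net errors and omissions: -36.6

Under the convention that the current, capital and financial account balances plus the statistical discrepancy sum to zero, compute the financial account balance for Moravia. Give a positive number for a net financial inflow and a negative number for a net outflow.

791.8

Goods balance = 904.7 - 1702.3 = -797.6
Services balance = 91.4
Trade balance (goods + services) = -797.6 + 91.4 = -706.2
Net primary income = 29.8
Net secondary income = -36.1
Current account = -706.2 + 29.8 + (-36.1) = -712.5
Financial account = -(-712.5 + (-42.7) + (-36.6)) = 791.8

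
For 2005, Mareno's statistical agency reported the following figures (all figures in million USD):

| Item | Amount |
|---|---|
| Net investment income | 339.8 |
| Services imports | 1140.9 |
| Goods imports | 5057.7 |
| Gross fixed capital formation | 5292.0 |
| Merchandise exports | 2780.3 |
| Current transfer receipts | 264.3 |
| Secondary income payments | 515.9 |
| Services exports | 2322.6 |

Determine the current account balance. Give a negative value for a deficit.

-1007.5

Goods balance = 2780.3 - 5057.7 = -2277.4
Services balance = 2322.6 - 1140.9 = 1181.7
Trade balance (goods + services) = -2277.4 + 1181.7 = -1095.7
Net primary income = 339.8
Net secondary income = 264.3 - 515.9 = -251.6
Current account = -1095.7 + 339.8 + (-251.6) = -1007.5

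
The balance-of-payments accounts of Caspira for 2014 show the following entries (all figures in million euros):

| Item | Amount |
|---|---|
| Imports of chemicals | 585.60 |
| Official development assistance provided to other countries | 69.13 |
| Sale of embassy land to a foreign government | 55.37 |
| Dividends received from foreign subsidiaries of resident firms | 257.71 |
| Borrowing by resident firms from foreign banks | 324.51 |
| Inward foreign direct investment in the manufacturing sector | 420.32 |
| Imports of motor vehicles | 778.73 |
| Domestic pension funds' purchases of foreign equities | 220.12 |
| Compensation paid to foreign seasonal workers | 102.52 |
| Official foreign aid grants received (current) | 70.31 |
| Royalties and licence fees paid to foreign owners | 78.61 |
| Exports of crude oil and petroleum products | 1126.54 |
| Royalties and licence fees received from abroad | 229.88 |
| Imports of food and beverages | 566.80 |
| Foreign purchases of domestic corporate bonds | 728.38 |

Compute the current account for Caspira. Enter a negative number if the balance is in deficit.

Goods: -778.73 - 566.80 - 585.60 + 1126.54 = -804.59
Services: 229.88 - 78.61 = 151.27
Primary income: -102.52 + 257.71 = 155.19
Secondary income: 70.31 - 69.13 = 1.18
Current account = (-804.59) + 151.27 + 155.19 + 1.18 = -496.95
(Excluded from the current account — capital account: sale of embassy land to a foreign government 55.37; financial account: borrowing by resident firms from foreign banks 324.51, inward foreign direct investment in the manufacturing sector 420.32, domestic pension funds' purchases of foreign equities 220.12, foreign purchases of domestic corporate bonds 728.38.)

-496.95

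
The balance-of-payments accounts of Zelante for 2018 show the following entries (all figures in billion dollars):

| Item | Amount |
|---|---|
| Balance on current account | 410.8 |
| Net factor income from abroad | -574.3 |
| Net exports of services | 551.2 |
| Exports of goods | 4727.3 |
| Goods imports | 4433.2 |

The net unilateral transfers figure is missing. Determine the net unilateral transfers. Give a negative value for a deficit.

139.8

Current account = goods balance + services balance + net primary income + net secondary income
Sum of the known components = 271.0
Net unilateral transfers = CA - (known components) = 410.8 - 271.0 = 139.8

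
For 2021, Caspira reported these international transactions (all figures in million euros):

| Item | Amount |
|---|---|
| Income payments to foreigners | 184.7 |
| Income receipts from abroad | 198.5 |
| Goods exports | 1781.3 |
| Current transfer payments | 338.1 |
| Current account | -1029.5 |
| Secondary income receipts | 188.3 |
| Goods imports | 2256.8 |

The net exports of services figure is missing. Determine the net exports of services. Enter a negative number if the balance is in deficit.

Current account = goods balance + services balance + net primary income + net secondary income
Sum of the known components = -611.5
Net exports of services = CA - (known components) = -1029.5 - (-611.5) = -418.0

-418.0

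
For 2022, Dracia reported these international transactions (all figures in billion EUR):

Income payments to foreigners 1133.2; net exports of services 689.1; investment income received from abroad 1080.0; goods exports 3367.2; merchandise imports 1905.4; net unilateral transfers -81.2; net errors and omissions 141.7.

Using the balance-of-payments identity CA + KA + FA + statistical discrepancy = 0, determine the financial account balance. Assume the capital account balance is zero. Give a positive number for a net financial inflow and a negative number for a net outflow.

Goods balance = 3367.2 - 1905.4 = 1461.8
Services balance = 689.1
Trade balance (goods + services) = 1461.8 + 689.1 = 2150.9
Net primary income = 1080.0 - 1133.2 = -53.2
Net secondary income = -81.2
Current account = 2150.9 + (-53.2) + (-81.2) = 2016.5
Financial account = -(2016.5 + 141.7) = -2158.2

-2158.2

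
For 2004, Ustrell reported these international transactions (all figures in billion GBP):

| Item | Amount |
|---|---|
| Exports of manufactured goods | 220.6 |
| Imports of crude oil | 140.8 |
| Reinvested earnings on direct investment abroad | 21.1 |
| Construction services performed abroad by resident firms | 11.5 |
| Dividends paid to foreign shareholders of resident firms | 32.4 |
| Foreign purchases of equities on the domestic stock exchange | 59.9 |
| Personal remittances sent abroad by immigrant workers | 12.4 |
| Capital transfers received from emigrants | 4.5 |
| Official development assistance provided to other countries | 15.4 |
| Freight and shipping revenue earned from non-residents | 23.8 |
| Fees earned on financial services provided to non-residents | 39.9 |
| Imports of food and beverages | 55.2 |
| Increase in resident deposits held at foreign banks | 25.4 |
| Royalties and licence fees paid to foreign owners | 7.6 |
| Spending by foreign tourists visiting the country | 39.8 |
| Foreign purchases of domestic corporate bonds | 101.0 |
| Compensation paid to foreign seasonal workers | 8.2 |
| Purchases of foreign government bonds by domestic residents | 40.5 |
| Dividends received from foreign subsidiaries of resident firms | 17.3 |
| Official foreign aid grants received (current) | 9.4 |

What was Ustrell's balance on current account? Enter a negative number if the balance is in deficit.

Goods: -55.2 - 140.8 + 220.6 = 24.6
Services: 39.9 - 7.6 + 23.8 + 11.5 + 39.8 = 107.4
Primary income: 21.1 + 17.3 - 32.4 - 8.2 = -2.2
Secondary income: 9.4 - 15.4 - 12.4 = -18.4
Current account = 24.6 + 107.4 + (-2.2) + (-18.4) = 111.4
(Excluded from the current account — financial account: foreign purchases of equities on the domestic stock exchange 59.9, increase in resident deposits held at foreign banks 25.4, foreign purchases of domestic corporate bonds 101.0, purchases of foreign government bonds by domestic residents 40.5; capital account: capital transfers received from emigrants 4.5.)

111.4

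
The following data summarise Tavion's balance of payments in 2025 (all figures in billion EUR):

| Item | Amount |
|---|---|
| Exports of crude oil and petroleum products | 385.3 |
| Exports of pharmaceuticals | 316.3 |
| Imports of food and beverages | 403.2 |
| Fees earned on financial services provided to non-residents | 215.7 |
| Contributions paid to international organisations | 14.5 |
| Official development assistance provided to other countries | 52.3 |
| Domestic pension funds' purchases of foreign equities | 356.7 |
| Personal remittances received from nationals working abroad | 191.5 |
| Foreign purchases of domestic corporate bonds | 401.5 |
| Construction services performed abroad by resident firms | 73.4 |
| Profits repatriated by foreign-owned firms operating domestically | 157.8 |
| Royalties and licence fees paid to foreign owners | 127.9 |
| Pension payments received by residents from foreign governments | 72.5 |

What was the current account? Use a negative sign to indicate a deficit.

Goods: 385.3 + 316.3 - 403.2 = 298.4
Services: -127.9 + 215.7 + 73.4 = 161.2
Primary income: -157.8
Secondary income: -14.5 + 191.5 + 72.5 - 52.3 = 197.2
Current account = 298.4 + 161.2 + (-157.8) + 197.2 = 499.0
(Excluded from the current account — financial account: domestic pension funds' purchases of foreign equities 356.7, foreign purchases of domestic corporate bonds 401.5.)

499.0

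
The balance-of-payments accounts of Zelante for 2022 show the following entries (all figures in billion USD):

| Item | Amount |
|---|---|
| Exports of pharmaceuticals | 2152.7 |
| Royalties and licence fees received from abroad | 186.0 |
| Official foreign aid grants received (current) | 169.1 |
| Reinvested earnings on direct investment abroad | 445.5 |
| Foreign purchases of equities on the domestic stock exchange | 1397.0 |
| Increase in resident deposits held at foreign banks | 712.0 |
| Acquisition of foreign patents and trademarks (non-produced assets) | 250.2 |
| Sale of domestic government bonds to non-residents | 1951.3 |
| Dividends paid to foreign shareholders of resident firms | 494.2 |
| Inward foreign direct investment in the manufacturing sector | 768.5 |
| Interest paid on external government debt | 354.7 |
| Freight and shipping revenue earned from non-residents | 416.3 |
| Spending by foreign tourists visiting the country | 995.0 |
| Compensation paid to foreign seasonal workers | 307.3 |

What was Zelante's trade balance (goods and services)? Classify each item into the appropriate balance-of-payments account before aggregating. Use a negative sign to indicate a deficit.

Goods: 2152.7
Services: 416.3 + 995.0 + 186.0 = 1597.3
Trade balance = 2152.7 + 1597.3 = 3750.0
(Excluded from the trade balance — secondary income: official foreign aid grants received (current) 169.1; primary income: reinvested earnings on direct investment abroad 445.5, dividends paid to foreign shareholders of resident firms 494.2, interest paid on external government debt 354.7, compensation paid to foreign seasonal workers 307.3; financial account: foreign purchases of equities on the domestic stock exchange 1397.0, increase in resident deposits held at foreign banks 712.0, sale of domestic government bonds to non-residents 1951.3, inward foreign direct investment in the manufacturing sector 768.5; capital account: acquisition of foreign patents and trademarks (non-produced assets) 250.2.)

3750.0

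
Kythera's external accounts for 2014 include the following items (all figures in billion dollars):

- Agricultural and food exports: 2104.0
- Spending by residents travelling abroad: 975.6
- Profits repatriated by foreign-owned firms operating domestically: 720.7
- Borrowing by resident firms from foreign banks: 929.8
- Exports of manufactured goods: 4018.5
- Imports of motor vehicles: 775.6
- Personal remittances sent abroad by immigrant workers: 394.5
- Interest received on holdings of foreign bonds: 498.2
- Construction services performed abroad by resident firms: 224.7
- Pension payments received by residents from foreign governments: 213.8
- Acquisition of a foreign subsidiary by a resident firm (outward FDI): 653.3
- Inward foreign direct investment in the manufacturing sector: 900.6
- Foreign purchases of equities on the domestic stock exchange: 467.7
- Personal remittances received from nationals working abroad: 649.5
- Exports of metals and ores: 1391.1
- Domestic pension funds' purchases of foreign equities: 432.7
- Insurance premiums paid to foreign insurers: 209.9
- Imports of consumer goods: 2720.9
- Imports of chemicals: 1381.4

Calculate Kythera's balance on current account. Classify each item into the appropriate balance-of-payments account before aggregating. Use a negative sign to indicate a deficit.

1921.2

Goods: 4018.5 + 2104.0 - 1381.4 - 2720.9 - 775.6 + 1391.1 = 2635.7
Services: 224.7 - 209.9 - 975.6 = -960.8
Primary income: 498.2 - 720.7 = -222.5
Secondary income: 213.8 + 649.5 - 394.5 = 468.8
Current account = 2635.7 + (-960.8) + (-222.5) + 468.8 = 1921.2
(Excluded from the current account — financial account: borrowing by resident firms from foreign banks 929.8, acquisition of a foreign subsidiary by a resident firm (outward FDI) 653.3, inward foreign direct investment in the manufacturing sector 900.6, foreign purchases of equities on the domestic stock exchange 467.7, domestic pension funds' purchases of foreign equities 432.7.)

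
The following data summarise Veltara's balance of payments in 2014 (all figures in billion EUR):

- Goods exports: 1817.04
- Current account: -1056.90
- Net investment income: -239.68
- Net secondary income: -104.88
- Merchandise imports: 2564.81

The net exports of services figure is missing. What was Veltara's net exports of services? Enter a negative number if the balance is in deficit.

35.43

Current account = goods balance + services balance + net primary income + net secondary income
Sum of the known components = -1092.33
Net exports of services = CA - (known components) = -1056.90 - (-1092.33) = 35.43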